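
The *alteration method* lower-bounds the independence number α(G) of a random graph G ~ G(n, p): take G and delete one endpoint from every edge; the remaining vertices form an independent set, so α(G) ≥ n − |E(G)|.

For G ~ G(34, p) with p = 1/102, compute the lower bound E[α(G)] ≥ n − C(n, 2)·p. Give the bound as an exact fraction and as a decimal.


E[|E(G)|] = C(34, 2)·p = 561 · (1/102) = 11/2.
E[α(G)] ≥ n − E[|E(G)|] = 34 − 11/2 = 57/2.
Numerically: ≈ 28.500000.
(This is only a lower bound; the true E[α(G)] may be larger.)

E[α(G)] ≥ 57/2 ≈ 28.500000.


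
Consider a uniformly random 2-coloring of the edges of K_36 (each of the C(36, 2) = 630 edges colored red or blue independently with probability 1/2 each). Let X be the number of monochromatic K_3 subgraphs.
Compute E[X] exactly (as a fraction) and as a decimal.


Let X = Σ_S X_S over the C(36, 3) = 7140 subsets S of size 3, where X_S = 1 if the K_3 on S is monochromatic.
For a fixed S, the K_3 on S has C(3, 2) = 3 edges. P[all 3 edges red] = (1/2)^3, and likewise for blue, so P[monochromatic] = 2·(1/2)^3 = 2^{1 − 3} = 1/4.
By linearity: E[X] = C(36, 3) · 2^{1 − 3} = 7140 · 1/4 = 1785.
Numerically: E[X] ≈ 1785.0000.

E[X] = C(36,3)·2^(1−C(3,2)) = 1785 ≈ 1785.0000.


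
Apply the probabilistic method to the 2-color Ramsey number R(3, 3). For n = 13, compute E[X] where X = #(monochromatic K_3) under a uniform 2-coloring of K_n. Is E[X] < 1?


E[X] = C(13, 3) · 2^{1 − 3} = 286 · 2^{−2} = 286/4.
As a reduced fraction: E[X] = 143/2 ≈ 71.500000.
Is E[X] < 1? NO.
Since E[X] ≥ 1, the first-moment bound is inconclusive at n = 13; it does NOT by itself certify R(3, 3) > 13.

E[X] = 143/2 ≈ 71.500000; E[X] ≥ 1; first-moment method inconclusive here.


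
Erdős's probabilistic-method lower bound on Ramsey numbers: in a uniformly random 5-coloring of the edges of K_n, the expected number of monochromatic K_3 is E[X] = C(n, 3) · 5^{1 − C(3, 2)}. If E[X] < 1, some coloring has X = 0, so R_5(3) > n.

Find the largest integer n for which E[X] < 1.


We need C(n, 3) · 5^{1 − 3} < 1, i.e. C(n, 3) < 5^{3 − 1} = 25.
Check values of n near the boundary:
  n = 3: C(3, 3) = 1; 1 < 25? YES
  n = 4: C(4, 3) = 4; 4 < 25? YES
  n = 5: C(5, 3) = 10; 10 < 25? YES
  n = 6: C(6, 3) = 20; 20 < 25? YES
  n = 7: C(7, 3) = 35; 35 < 25? NO
  n = 8: C(8, 3) = 56; 56 < 25? NO
The largest n with C(n, 3) < 25 is n = 6 (where E[X] = 4/5 ≈ 0.80000). Hence R_5(3) > 6, i.e. R_5(3) ≥ 7.

Largest n = 6; hence R_5(3) > 6.


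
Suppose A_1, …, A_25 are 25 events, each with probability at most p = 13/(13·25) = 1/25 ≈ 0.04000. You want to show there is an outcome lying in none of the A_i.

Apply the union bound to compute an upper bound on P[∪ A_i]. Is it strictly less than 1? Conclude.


Union bound: P[∪_{i=1}^{25} A_i] ≤ Σ_i P[A_i] ≤ 25·p = 25·(1/25) = 1.
Numerically: 1 ≈ 1.00000.
Is 1 < 1? NO.
Since the bound 1 is ≥ 1, the union bound is uninformative here; it does NOT by itself certify existence.

25·p = 1 ≈ 1.00000; existence NOT certified by the union bound.


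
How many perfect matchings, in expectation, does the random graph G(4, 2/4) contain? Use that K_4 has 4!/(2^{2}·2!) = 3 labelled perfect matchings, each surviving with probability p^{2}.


K_4 has 4!/(2^{2}·2!) = 3 labelled perfect matchings.
For each such perfect matching H, let X_H = 1 if all 2 edges of H are present in G. Then P[X_H = 1] = p^{2} = (1/2)^{2} = 1/4.
By linearity of expectation: E[X] = Σ_H E[X_H] = 3 · p^{2} = 3 · 1/4 = 3/4.
Numerically: E[X] ≈ 0.75.

E[X] = 3 · (1/2)^{2} = 3/4 ≈ 0.75.


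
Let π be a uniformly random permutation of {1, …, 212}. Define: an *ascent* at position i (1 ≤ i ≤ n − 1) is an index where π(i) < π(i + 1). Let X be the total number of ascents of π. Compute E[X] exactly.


Write X = Σ X_I over i = 1, …, 211, with X_I the indicator of one ascent.
There are 211 indicators.
For each fixed i, the pair (π(i), π(i+1)) is a uniformly random ordered pair of distinct values from {1, …, 212}; by symmetry P[π(i) < π(i+1)] = 1/2.
By linearity: E[X] = 211 · (1/2) = (212 − 1) · (1/2) = 211/2 ≈ 105.500000.

E[X] = 211/2 = 105.500000.


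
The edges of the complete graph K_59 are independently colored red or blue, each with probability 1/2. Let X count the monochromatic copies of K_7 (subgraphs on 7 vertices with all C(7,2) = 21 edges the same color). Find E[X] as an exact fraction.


Let X = Σ_S X_S over the C(59, 7) = 341149446 subsets S of size 7, where X_S = 1 if the K_7 on S is monochromatic.
For a fixed S, the K_7 on S has C(7, 2) = 21 edges. P[all 21 edges red] = (1/2)^21, and likewise for blue, so P[monochromatic] = 2·(1/2)^21 = 2^{1 − 21} = 1/1048576.
By linearity: E[X] = C(59, 7) · 2^{1 − 21} = 341149446 · 1/1048576 = 170574723/524288.
Numerically: E[X] ≈ 325.34546.

E[X] = C(59,7)·2^(1−C(7,2)) = 170574723/524288 ≈ 325.34546.


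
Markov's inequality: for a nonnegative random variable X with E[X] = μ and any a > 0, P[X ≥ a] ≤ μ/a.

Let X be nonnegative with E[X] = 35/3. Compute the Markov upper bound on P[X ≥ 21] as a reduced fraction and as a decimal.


μ = E[X] = 35/3, a = 21.
Markov: P[X ≥ 21] ≤ μ/a = (35/3)/21 = 5/9.
Numerically: ≈ 0.555556.
(Since a = 21 > μ = 11.666667, the bound 5/9 is < 1 and informative.)

P[X ≥ 21] ≤ 5/9 ≈ 0.555556.


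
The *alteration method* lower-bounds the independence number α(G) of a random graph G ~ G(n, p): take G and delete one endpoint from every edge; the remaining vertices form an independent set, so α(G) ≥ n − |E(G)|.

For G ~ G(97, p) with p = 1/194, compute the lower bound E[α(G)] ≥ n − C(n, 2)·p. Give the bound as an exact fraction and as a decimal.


E[|E(G)|] = C(97, 2)·p = 4656 · (1/194) = 24.
E[α(G)] ≥ n − E[|E(G)|] = 97 − 24 = 73.
Numerically: ≈ 73.000000.
(This is only a lower bound; the true E[α(G)] may be larger.)

E[α(G)] ≥ 73 ≈ 73.000000.


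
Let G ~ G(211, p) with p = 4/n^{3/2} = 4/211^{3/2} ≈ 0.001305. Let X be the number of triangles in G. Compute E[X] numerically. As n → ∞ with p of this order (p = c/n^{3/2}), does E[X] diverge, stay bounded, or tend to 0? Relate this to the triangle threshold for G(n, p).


Number of potential triangles: C(211, 3) = 1543465.
Each occurs with probability p³ ≈ (0.001305)³ ≈ 2.222844e-09.
By linearity: E[X] = C(211, 3)·p³ ≈ 1543465 · 2.222844e-09 ≈ 0.0034.
Since α = 3/2 > 1, p = c/n^{3/2} = o(1/n) is below the triangle threshold p ~ 1/n. Asymptotically E[X] ~ (c³/6)·n^{3(1−α)} = (4³/6)·n^{-1.5} → 0, so by Markov's inequality G has no triangles w.h.p.

E[X] ≈ 0.0034; in regime p = Θ(1/n^{3/2}) E[X] tends to 0 (below the triangle threshold p ~ 1/n).


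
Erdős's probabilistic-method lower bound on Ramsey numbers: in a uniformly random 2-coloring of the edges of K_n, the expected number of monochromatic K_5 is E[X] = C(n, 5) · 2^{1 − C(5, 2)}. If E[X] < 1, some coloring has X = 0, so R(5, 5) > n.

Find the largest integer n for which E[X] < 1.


We need C(n, 5) · 2^{1 − 10} < 1, i.e. C(n, 5) < 2^{10 − 1} = 512.
Check values of n near the boundary:
  n = 8: C(8, 5) = 56; 56 < 512? YES
  n = 9: C(9, 5) = 126; 126 < 512? YES
  n = 10: C(10, 5) = 252; 252 < 512? YES
  n = 11: C(11, 5) = 462; 462 < 512? YES
  n = 12: C(12, 5) = 792; 792 < 512? NO
  n = 13: C(13, 5) = 1287; 1287 < 512? NO
  n = 14: C(14, 5) = 2002; 2002 < 512? NO
The largest n with C(n, 5) < 512 is n = 11 (where E[X] = 231/256 ≈ 0.90234). Hence R(5, 5) > 11, i.e. R(5, 5) ≥ 12.

Largest n = 11; hence R(5, 5) > 11.


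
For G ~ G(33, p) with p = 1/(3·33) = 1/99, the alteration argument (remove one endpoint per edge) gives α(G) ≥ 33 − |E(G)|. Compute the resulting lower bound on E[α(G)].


E[|E(G)|] = C(33, 2)·p = 528 · (1/99) = 16/3.
E[α(G)] ≥ n − E[|E(G)|] = 33 − 16/3 = 83/3.
Numerically: ≈ 27.667.
(This is only a lower bound; the true E[α(G)] may be larger.)

E[α(G)] ≥ 83/3 ≈ 27.667.


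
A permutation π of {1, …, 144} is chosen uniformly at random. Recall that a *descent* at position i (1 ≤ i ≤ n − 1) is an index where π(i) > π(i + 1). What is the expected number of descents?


Write X = Σ X_I over i = 1, …, 143, with X_I the indicator of one descent.
There are 143 indicators.
For each fixed i, the pair (π(i), π(i+1)) is a uniformly random ordered pair of distinct values from {1, …, 144}; by symmetry P[π(i) > π(i+1)] = 1/2.
By linearity: E[X] = 143 · (1/2) = (144 − 1) · (1/2) = 143/2 ≈ 71.500.

E[X] = 143/2 = 71.500.


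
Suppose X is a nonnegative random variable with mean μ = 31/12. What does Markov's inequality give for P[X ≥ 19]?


μ = E[X] = 31/12, a = 19.
Markov: P[X ≥ 19] ≤ μ/a = (31/12)/19 = 31/228.
Numerically: ≈ 0.135965.
(Since a = 19 > μ = 2.583333, the bound 31/228 is < 1 and informative.)

P[X ≥ 19] ≤ 31/228 ≈ 0.135965.


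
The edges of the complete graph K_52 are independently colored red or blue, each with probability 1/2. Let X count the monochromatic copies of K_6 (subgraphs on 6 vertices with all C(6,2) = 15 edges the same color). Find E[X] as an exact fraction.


Let X = Σ_S X_S over the C(52, 6) = 20358520 subsets S of size 6, where X_S = 1 if the K_6 on S is monochromatic.
For a fixed S, the K_6 on S has C(6, 2) = 15 edges. P[all 15 edges red] = (1/2)^15, and likewise for blue, so P[monochromatic] = 2·(1/2)^15 = 2^{1 − 15} = 1/16384.
By linearity: E[X] = C(52, 6) · 2^{1 − 15} = 20358520 · 1/16384 = 2544815/2048.
Numerically: E[X] ≈ 1242.585449.

E[X] = C(52,6)·2^(1−C(6,2)) = 2544815/2048 ≈ 1242.585449.


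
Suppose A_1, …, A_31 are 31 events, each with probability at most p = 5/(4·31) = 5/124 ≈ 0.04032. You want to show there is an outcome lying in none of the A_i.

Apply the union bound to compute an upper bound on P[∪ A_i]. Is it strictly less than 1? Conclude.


Union bound: P[∪_{i=1}^{31} A_i] ≤ Σ_i P[A_i] ≤ 31·p = 31·(5/124) = 5/4.
Numerically: 5/4 ≈ 1.25000.
Is 5/4 < 1? NO.
Since the bound 5/4 is ≥ 1, the union bound is uninformative here; it does NOT by itself certify existence.

31·p = 5/4 ≈ 1.25000; existence NOT certified by the union bound.


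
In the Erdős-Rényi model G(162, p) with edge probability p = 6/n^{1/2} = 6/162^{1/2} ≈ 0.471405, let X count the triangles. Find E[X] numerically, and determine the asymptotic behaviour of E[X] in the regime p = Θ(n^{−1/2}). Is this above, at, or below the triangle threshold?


Number of potential triangles: C(162, 3) = 695520.
Each occurs with probability p³ ≈ (0.471405)³ ≈ 1.04756560e-01.
By linearity: E[X] = C(162, 3)·p³ ≈ 695520 · 1.04756560e-01 ≈ 72860.282733.
Since α = 1/2 < 1, p = c/n^{1/2} ≫ 1/n is above the triangle threshold p ~ 1/n. Asymptotically E[X] ~ (c³/6)·n^{3(1−α)} = (6³/6)·n^{1.5} → ∞; triangles are abundant w.h.p.

E[X] ≈ 72860.282733; in regime p = Θ(1/n^{1/2}) E[X] diverges (above the triangle threshold p ~ 1/n).


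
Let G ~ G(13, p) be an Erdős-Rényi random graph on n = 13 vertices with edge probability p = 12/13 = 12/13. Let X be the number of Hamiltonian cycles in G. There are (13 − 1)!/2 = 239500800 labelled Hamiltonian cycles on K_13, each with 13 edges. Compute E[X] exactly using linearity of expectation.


K_13 has (13 − 1)!/2 = 239500800 labelled Hamiltonian cycles.
For each such Hamiltonian cycle H, let X_H = 1 if all 13 edges of H are present in G. Then P[X_H = 1] = p^{13} = (12/13)^{13} = 106993205379072/302875106592253.
By linearity: E[X] = Σ_H E[X_H] = 239500800 · p^{13} = 239500800 · 106993205379072/302875106592253 = 25624958282852047257600/302875106592253.
Numerically: E[X] ≈ 8.46e+07.

E[X] = 239500800 · (12/13)^{13} = 25624958282852047257600/302875106592253 ≈ 8.46e+07.


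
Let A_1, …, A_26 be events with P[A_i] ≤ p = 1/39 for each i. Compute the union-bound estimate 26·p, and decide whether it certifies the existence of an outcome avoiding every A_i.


Union bound: P[∪_{i=1}^{26} A_i] ≤ Σ_i P[A_i] ≤ 26·p = 26·(1/39) = 2/3.
Numerically: 2/3 ≈ 0.667.
Is 2/3 < 1? YES.
Since P[∪ A_i] ≤ 2/3 < 1, the complement has P[∩ A_i^c] ≥ 1 − 2/3 = 1/3 > 0, so some outcome avoids every A_i.

26·p = 2/3 ≈ 0.667; existence CERTIFIED by the union bound.


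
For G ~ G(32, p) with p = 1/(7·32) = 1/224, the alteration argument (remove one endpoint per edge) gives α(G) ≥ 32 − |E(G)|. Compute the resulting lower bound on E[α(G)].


E[|E(G)|] = C(32, 2)·p = 496 · (1/224) = 31/14.
E[α(G)] ≥ n − E[|E(G)|] = 32 − 31/14 = 417/14.
Numerically: ≈ 29.78571.
(This is only a lower bound; the true E[α(G)] may be larger.)

E[α(G)] ≥ 417/14 ≈ 29.78571.


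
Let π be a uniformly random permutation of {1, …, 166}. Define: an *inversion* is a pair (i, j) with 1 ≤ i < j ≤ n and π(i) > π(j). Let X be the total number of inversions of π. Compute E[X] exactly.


Write X = Σ X_I over the C(166, 2) = 13695 pairs i < j, with X_I the indicator of one inversion.
There are 13695 indicators.
For each fixed pair i < j, the values π(i) and π(j) are two distinct elements of {1, …, 166} in uniformly random order; by symmetry P[π(i) > π(j)] = 1/2.
By linearity: E[X] = 13695 · (1/2) = C(166, 2) · (1/2) = 13695/2 = 13695/2 ≈ 6847.5000.

E[X] = 13695/2 = 6847.5000.


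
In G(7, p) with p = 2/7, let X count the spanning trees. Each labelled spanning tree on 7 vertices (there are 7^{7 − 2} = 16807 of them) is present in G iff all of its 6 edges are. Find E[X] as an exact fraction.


K_7 has 7^{7 − 2} = 16807 labelled spanning trees.
For each such spanning tree H, let X_H = 1 if all 6 edges of H are present in G. Then P[X_H = 1] = p^{6} = (2/7)^{6} = 64/117649.
By linearity: E[X] = Σ_H E[X_H] = 16807 · p^{6} = 16807 · 64/117649 = 64/7.
Numerically: E[X] ≈ 9.14286.

E[X] = 16807 · (2/7)^{6} = 64/7 ≈ 9.14286.


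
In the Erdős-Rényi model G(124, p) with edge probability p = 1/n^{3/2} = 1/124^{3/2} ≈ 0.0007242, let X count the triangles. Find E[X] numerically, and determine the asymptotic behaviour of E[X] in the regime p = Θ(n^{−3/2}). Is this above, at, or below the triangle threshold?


Number of potential triangles: C(124, 3) = 310124.
Each occurs with probability p³ ≈ (0.0007242)³ ≈ 3.798415e-10.
By linearity: E[X] = C(124, 3)·p³ ≈ 310124 · 3.798415e-10 ≈ 0.0001.
Since α = 3/2 > 1, p = c/n^{3/2} = o(1/n) is below the triangle threshold p ~ 1/n. Asymptotically E[X] ~ (c³/6)·n^{3(1−α)} = (1³/6)·n^{-1.5} → 0, so by Markov's inequality G has no triangles w.h.p.

E[X] ≈ 0.0001; in regime p = Θ(1/n^{3/2}) E[X] tends to 0 (below the triangle threshold p ~ 1/n).


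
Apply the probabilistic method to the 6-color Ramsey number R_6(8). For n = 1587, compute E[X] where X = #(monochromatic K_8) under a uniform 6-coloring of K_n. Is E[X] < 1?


E[X] = C(1587, 8) · 6^{1 − 28} = 980438554550826798570 · 6^{−27} = 980438554550826798570/1023490369077469249536.
As a reduced fraction: E[X] = 54468808586157044365/56860576059859402752 ≈ 0.95794.
Is E[X] < 1? YES.
Since E[X] < 1, there exists a 6-coloring of K_{1587} with no monochromatic K_8; hence R_6(8) > 1587.

E[X] = 54468808586157044365/56860576059859402752 ≈ 0.95794; E[X] < 1, so R_6(8) > 1587.


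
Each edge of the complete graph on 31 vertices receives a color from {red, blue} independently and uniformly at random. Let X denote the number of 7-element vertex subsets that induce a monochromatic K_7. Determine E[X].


Let X = Σ_S X_S over the C(31, 7) = 2629575 subsets S of size 7, where X_S = 1 if the K_7 on S is monochromatic.
For a fixed S, the K_7 on S has C(7, 2) = 21 edges. P[all 21 edges red] = (1/2)^21, and likewise for blue, so P[monochromatic] = 2·(1/2)^21 = 2^{1 − 21} = 1/1048576.
By linearity: E[X] = C(31, 7) · 2^{1 − 21} = 2629575 · 1/1048576 = 2629575/1048576.
Numerically: E[X] ≈ 2.5078.

E[X] = C(31,7)·2^(1−C(7,2)) = 2629575/1048576 ≈ 2.5078.


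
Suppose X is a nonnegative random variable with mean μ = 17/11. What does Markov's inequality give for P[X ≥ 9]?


μ = E[X] = 17/11, a = 9.
Markov: P[X ≥ 9] ≤ μ/a = (17/11)/9 = 17/99.
Numerically: ≈ 0.171717.
(Since a = 9 > μ = 1.545455, the bound 17/99 is < 1 and informative.)

P[X ≥ 9] ≤ 17/99 ≈ 0.171717.


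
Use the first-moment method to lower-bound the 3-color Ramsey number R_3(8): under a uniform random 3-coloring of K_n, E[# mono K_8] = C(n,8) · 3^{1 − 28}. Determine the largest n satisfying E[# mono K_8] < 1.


We need C(n, 8) · 3^{1 − 28} < 1, i.e. C(n, 8) < 3^{28 − 1} = 7625597484987.
Check values of n near the boundary:
  n = 152: C(152, 8) = 5859727868575; 5859727868575 < 7625597484987? YES
  n = 153: C(153, 8) = 6183023199255; 6183023199255 < 7625597484987? YES
  n = 154: C(154, 8) = 6521818990995; 6521818990995 < 7625597484987? YES
  n = 155: C(155, 8) = 6876747915675; 6876747915675 < 7625597484987? YES
  n = 156: C(156, 8) = 7248464019225; 7248464019225 < 7625597484987? YES
  n = 157: C(157, 8) = 7637643295425; 7637643295425 < 7625597484987? NO
The largest n with C(n, 8) < 7625597484987 is n = 156 (where E[X] = 805384891025/847288609443 ≈ 0.95054). Hence R_3(8) > 156, i.e. R_3(8) ≥ 157.

Largest n = 156; hence R_3(8) > 156.


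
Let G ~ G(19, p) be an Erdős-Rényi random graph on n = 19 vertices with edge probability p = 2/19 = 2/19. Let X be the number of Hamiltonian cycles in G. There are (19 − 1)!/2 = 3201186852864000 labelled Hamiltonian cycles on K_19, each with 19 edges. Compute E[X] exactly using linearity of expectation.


K_19 has (19 − 1)!/2 = 3201186852864000 labelled Hamiltonian cycles.
For each such Hamiltonian cycle H, let X_H = 1 if all 19 edges of H are present in G. Then P[X_H = 1] = p^{19} = (2/19)^{19} = 524288/1978419655660313589123979.
Summing the indicators: E[X] = Σ_H E[X_H] = 3201186852864000 · p^{19} = 3201186852864000 · 524288/1978419655660313589123979 = 1678343852714360832000/1978419655660313589123979.
Numerically: E[X] ≈ 0.00084833.

E[X] = 3201186852864000 · (2/19)^{19} = 1678343852714360832000/1978419655660313589123979 ≈ 0.00084833.


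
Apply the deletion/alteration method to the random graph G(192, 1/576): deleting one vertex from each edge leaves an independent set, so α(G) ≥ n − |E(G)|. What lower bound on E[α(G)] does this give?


E[|E(G)|] = C(192, 2)·p = 18336 · (1/576) = 191/6.
E[α(G)] ≥ n − E[|E(G)|] = 192 − 191/6 = 961/6.
Numerically: ≈ 160.16667.
(This is only a lower bound; the true E[α(G)] may be larger.)

E[α(G)] ≥ 961/6 ≈ 160.16667.


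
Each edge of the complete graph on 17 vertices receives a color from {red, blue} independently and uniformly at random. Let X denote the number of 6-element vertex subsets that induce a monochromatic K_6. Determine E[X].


Let X = Σ_S X_S over the C(17, 6) = 12376 subsets S of size 6, where X_S = 1 if the K_6 on S is monochromatic.
For a fixed S, the K_6 on S has C(6, 2) = 15 edges. P[all 15 edges red] = (1/2)^15, and likewise for blue, so P[monochromatic] = 2·(1/2)^15 = 2^{1 − 15} = 1/16384.
By linearity: E[X] = C(17, 6) · 2^{1 − 15} = 12376 · 1/16384 = 1547/2048.
Numerically: E[X] ≈ 0.75537.

E[X] = C(17,6)·2^(1−C(6,2)) = 1547/2048 ≈ 0.75537.


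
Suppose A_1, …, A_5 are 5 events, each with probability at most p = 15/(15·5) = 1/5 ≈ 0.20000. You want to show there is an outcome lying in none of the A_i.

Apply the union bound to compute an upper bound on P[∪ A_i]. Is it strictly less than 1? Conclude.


Union bound: P[∪_{i=1}^{5} A_i] ≤ Σ_i P[A_i] ≤ 5·p = 5·(1/5) = 1.
Numerically: 1 ≈ 1.00000.
Is 1 < 1? NO.
Since the bound 1 is ≥ 1, the union bound is uninformative here; it does NOT by itself certify existence.

5·p = 1 ≈ 1.00000; existence NOT certified by the union bound.


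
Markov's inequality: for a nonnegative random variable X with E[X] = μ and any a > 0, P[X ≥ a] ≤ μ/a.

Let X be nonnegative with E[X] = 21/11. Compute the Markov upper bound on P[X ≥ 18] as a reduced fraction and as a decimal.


μ = E[X] = 21/11, a = 18.
Markov: P[X ≥ 18] ≤ μ/a = (21/11)/18 = 7/66.
Numerically: ≈ 0.1061.
(Since a = 18 > μ = 1.9091, the bound 7/66 is < 1 and informative.)

P[X ≥ 18] ≤ 7/66 ≈ 0.1061.


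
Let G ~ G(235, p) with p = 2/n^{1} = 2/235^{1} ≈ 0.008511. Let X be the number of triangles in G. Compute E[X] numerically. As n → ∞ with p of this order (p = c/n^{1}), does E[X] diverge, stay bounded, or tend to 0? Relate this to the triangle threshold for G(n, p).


Number of potential triangles: C(235, 3) = 2135445.
Each occurs with probability p³ ≈ (0.008511)³ ≈ 6.164337e-07.
By linearity: E[X] = C(235, 3)·p³ ≈ 2135445 · 6.164337e-07 ≈ 1.3164.
Here α = 1, so p = 2/n is exactly at the triangle threshold p ~ 1/n. Asymptotically E[X] → c³/6 = 2³/6 = 4/3 ≈ 1.3333, a bounded constant. In this regime the triangle count is asymptotically Poisson(c³/6).

E[X] ≈ 1.3164; in regime p = Θ(1/n^{1}) E[X] stays bounded (at the triangle threshold p ~ 1/n).


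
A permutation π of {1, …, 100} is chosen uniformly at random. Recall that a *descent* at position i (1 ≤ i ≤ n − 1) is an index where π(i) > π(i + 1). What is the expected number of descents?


Write X = Σ X_I over i = 1, …, 99, with X_I the indicator of one descent.
There are 99 indicators.
For each fixed i, the pair (π(i), π(i+1)) is a uniformly random ordered pair of distinct values from {1, …, 100}; by symmetry P[π(i) > π(i+1)] = 1/2.
By linearity: E[X] = 99 · (1/2) = (100 − 1) · (1/2) = 99/2 ≈ 49.5000.

E[X] = 99/2 = 49.5000.


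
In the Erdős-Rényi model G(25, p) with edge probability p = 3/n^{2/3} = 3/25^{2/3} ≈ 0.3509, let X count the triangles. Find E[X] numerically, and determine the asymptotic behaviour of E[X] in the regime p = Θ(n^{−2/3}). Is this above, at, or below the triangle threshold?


Number of potential triangles: C(25, 3) = 2300.
Each occurs with probability p³ ≈ (0.3509)³ ≈ 4.320000e-02.
By linearity: E[X] = C(25, 3)·p³ ≈ 2300 · 4.320000e-02 ≈ 99.3600.
Since α = 2/3 < 1, p = c/n^{2/3} ≫ 1/n is above the triangle threshold p ~ 1/n. Asymptotically E[X] ~ (c³/6)·n^{3(1−α)} = (3³/6)·n^{1} → ∞; triangles are abundant w.h.p.

E[X] ≈ 99.3600; in regime p = Θ(1/n^{2/3}) E[X] diverges (above the triangle threshold p ~ 1/n).


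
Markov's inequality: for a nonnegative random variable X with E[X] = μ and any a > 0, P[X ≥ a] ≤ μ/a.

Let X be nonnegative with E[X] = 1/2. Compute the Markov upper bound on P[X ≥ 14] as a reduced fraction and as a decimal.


μ = E[X] = 1/2, a = 14.
Markov: P[X ≥ 14] ≤ μ/a = (1/2)/14 = 1/28.
Numerically: ≈ 0.0357.
(Since a = 14 > μ = 0.5000, the bound 1/28 is < 1 and informative.)

P[X ≥ 14] ≤ 1/28 ≈ 0.0357.


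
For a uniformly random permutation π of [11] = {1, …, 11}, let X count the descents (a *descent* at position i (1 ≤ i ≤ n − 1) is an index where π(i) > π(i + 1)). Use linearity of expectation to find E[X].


Write X = Σ X_I over i = 1, …, 10, with X_I the indicator of one descent.
There are 10 indicators.
For each fixed i, the pair (π(i), π(i+1)) is a uniformly random ordered pair of distinct values from {1, …, 11}; by symmetry P[π(i) > π(i+1)] = 1/2.
By linearity: E[X] = 10 · (1/2) = (11 − 1) · (1/2) = 5 ≈ 5.0000.

E[X] = 5 = 5.0000.


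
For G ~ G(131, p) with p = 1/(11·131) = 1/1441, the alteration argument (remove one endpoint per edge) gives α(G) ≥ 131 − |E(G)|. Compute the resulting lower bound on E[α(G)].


E[|E(G)|] = C(131, 2)·p = 8515 · (1/1441) = 65/11.
E[α(G)] ≥ n − E[|E(G)|] = 131 − 65/11 = 1376/11.
Numerically: ≈ 125.09091.
(This is only a lower bound; the true E[α(G)] may be larger.)

E[α(G)] ≥ 1376/11 ≈ 125.09091.


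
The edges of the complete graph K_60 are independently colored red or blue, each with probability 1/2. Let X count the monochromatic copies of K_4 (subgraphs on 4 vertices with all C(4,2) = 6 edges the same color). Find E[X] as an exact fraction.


Let X = Σ_S X_S over the C(60, 4) = 487635 subsets S of size 4, where X_S = 1 if the K_4 on S is monochromatic.
For a fixed S, the K_4 on S has C(4, 2) = 6 edges. P[all 6 edges red] = (1/2)^6, and likewise for blue, so P[monochromatic] = 2·(1/2)^6 = 2^{1 − 6} = 1/32.
Summing: E[X] = C(60, 4) · 2^{1 − 6} = 487635 · 1/32 = 487635/32.
Numerically: E[X] ≈ 15238.594.

E[X] = C(60,4)·2^(1−C(4,2)) = 487635/32 ≈ 15238.594.


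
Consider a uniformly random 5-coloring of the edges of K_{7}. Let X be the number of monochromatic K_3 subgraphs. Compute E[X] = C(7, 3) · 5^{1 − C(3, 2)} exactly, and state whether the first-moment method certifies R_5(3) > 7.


E[X] = C(7, 3) · 5^{1 − 3} = 35 · 5^{−2} = 35/25.
As a reduced fraction: E[X] = 7/5 ≈ 1.400000.
Is E[X] < 1? NO.
Since E[X] ≥ 1, the first-moment bound is inconclusive at n = 7; it does NOT by itself certify R_5(3) > 7.

E[X] = 7/5 ≈ 1.400000; E[X] ≥ 1; first-moment method inconclusive here.


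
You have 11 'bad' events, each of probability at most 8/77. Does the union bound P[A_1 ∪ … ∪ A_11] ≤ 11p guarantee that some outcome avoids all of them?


Union bound: P[∪_{i=1}^{11} A_i] ≤ Σ_i P[A_i] ≤ 11·p = 11·(8/77) = 8/7.
Numerically: 8/7 ≈ 1.1429.
Is 8/7 < 1? NO.
Since the bound 8/7 is ≥ 1, the union bound is uninformative here; it does NOT by itself certify existence.

11·p = 8/7 ≈ 1.1429; existence NOT certified by the union bound.


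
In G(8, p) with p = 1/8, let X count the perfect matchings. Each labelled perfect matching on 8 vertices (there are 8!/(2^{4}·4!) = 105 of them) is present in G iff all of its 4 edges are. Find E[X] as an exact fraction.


K_8 has 8!/(2^{4}·4!) = 105 labelled perfect matchings.
For each such perfect matching H, let X_H = 1 if all 4 edges of H are present in G. Then P[X_H = 1] = p^{4} = (1/8)^{4} = 1/4096.
Summing the indicators: E[X] = Σ_H E[X_H] = 105 · p^{4} = 105 · 1/4096 = 105/4096.
Numerically: E[X] ≈ 0.0256348.

E[X] = 105 · (1/8)^{4} = 105/4096 ≈ 0.0256348.


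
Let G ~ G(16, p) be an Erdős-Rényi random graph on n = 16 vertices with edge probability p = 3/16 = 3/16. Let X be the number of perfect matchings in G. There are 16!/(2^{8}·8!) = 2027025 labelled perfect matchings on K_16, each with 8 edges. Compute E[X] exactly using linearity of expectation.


K_16 has 16!/(2^{8}·8!) = 2027025 labelled perfect matchings.
For each such perfect matching H, let X_H = 1 if all 8 edges of H are present in G. Then P[X_H = 1] = p^{8} = (3/16)^{8} = 6561/4294967296.
Summing the indicators: E[X] = Σ_H E[X_H] = 2027025 · p^{8} = 2027025 · 6561/4294967296 = 13299311025/4294967296.
Numerically: E[X] ≈ 3.1.

E[X] = 2027025 · (3/16)^{8} = 13299311025/4294967296 ≈ 3.1.


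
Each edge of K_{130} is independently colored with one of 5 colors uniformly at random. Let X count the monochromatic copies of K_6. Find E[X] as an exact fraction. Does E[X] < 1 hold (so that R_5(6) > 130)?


E[X] = C(130, 6) · 5^{1 − 15} = 5963412000 · 5^{−14} = 5963412000/6103515625.
As a reduced fraction: E[X] = 47707296/48828125 ≈ 0.977045.
Is E[X] < 1? YES.
Since E[X] < 1, there exists a 5-coloring of K_{130} with no monochromatic K_6; hence R_5(6) > 130.

E[X] = 47707296/48828125 ≈ 0.977045; E[X] < 1, so R_5(6) > 130.


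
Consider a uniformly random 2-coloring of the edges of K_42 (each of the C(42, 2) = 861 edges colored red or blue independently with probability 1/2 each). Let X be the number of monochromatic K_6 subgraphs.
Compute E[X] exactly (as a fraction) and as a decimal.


Let X = Σ_S X_S over the C(42, 6) = 5245786 subsets S of size 6, where X_S = 1 if the K_6 on S is monochromatic.
For a fixed S, the K_6 on S has C(6, 2) = 15 edges. P[all 15 edges red] = (1/2)^15, and likewise for blue, so P[monochromatic] = 2·(1/2)^15 = 2^{1 − 15} = 1/16384.
By linearity of expectation: E[X] = C(42, 6) · 2^{1 − 15} = 5245786 · 1/16384 = 2622893/8192.
Numerically: E[X] ≈ 320.177368.

E[X] = C(42,6)·2^(1−C(6,2)) = 2622893/8192 ≈ 320.177368.


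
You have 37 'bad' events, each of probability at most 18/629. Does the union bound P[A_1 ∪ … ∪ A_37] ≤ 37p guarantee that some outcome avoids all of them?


Union bound: P[∪_{i=1}^{37} A_i] ≤ Σ_i P[A_i] ≤ 37·p = 37·(18/629) = 18/17.
Numerically: 18/17 ≈ 1.059.
Is 18/17 < 1? NO.
Since the bound 18/17 is ≥ 1, the union bound is uninformative here; it does NOT by itself certify existence.

37·p = 18/17 ≈ 1.059; existence NOT certified by the union bound.


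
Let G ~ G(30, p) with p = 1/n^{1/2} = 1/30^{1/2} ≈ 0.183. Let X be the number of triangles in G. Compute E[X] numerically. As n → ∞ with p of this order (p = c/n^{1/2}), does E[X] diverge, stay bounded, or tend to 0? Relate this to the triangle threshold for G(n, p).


Number of potential triangles: C(30, 3) = 4060.
Each occurs with probability p³ ≈ (0.183)³ ≈ 6.08581e-03.
By linearity: E[X] = C(30, 3)·p³ ≈ 4060 · 6.08581e-03 ≈ 24.708.
Since α = 1/2 < 1, p = c/n^{1/2} ≫ 1/n is above the triangle threshold p ~ 1/n. Asymptotically E[X] ~ (c³/6)·n^{3(1−α)} = (1³/6)·n^{1.5} → ∞; triangles are abundant w.h.p.

E[X] ≈ 24.708; in regime p = Θ(1/n^{1/2}) E[X] diverges (above the triangle threshold p ~ 1/n).


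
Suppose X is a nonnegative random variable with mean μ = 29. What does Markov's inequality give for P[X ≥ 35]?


μ = E[X] = 29, a = 35.
Markov: P[X ≥ 35] ≤ μ/a = (29)/35 = 29/35.
Numerically: ≈ 0.829.
(Since a = 35 > μ = 29.000, the bound 29/35 is < 1 and informative.)

P[X ≥ 35] ≤ 29/35 ≈ 0.829.


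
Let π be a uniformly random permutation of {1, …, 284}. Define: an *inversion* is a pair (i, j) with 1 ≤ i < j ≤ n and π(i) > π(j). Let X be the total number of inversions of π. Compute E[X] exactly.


Write X = Σ X_I over the C(284, 2) = 40186 pairs i < j, with X_I the indicator of one inversion.
There are 40186 indicators.
For each fixed pair i < j, the values π(i) and π(j) are two distinct elements of {1, …, 284} in uniformly random order; by symmetry P[π(i) > π(j)] = 1/2.
By linearity: E[X] = 40186 · (1/2) = C(284, 2) · (1/2) = 40186/2 = 20093 ≈ 20093.00000.

E[X] = 20093 = 20093.00000.


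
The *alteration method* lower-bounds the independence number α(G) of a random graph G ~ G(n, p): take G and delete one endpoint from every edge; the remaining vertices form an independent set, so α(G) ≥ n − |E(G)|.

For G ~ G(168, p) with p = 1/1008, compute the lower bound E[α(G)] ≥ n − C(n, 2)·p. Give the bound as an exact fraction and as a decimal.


E[|E(G)|] = C(168, 2)·p = 14028 · (1/1008) = 167/12.
E[α(G)] ≥ n − E[|E(G)|] = 168 − 167/12 = 1849/12.
Numerically: ≈ 154.083333.
(This is only a lower bound; the true E[α(G)] may be larger.)

E[α(G)] ≥ 1849/12 ≈ 154.083333.


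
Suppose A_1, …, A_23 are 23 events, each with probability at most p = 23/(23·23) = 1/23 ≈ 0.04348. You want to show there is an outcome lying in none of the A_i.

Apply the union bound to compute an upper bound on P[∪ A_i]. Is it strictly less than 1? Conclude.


Union bound: P[∪_{i=1}^{23} A_i] ≤ Σ_i P[A_i] ≤ 23·p = 23·(1/23) = 1.
Numerically: 1 ≈ 1.00000.
Is 1 < 1? NO.
Since the bound 1 is ≥ 1, the union bound is uninformative here; it does NOT by itself certify existence.

23·p = 1 ≈ 1.00000; existence NOT certified by the union bound.


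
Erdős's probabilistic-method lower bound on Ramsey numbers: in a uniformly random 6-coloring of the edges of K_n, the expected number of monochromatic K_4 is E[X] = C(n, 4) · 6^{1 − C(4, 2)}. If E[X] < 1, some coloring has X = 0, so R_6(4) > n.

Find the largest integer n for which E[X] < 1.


We need C(n, 4) · 6^{1 − 6} < 1, i.e. C(n, 4) < 6^{6 − 1} = 7776.
Check values of n near the boundary:
  n = 20: C(20, 4) = 4845; 4845 < 7776? YES
  n = 21: C(21, 4) = 5985; 5985 < 7776? YES
  n = 22: C(22, 4) = 7315; 7315 < 7776? YES
  n = 23: C(23, 4) = 8855; 8855 < 7776? NO
  n = 24: C(24, 4) = 10626; 10626 < 7776? NO
  n = 25: C(25, 4) = 12650; 12650 < 7776? NO
The largest n with C(n, 4) < 7776 is n = 22 (where E[X] = 7315/7776 ≈ 0.9407150). Hence R_6(4) > 22, i.e. R_6(4) ≥ 23.

Largest n = 22; hence R_6(4) > 22.


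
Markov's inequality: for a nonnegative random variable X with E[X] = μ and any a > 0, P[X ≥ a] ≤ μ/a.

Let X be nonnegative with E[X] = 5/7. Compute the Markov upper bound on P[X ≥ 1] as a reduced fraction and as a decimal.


μ = E[X] = 5/7, a = 1.
Markov: P[X ≥ 1] ≤ μ/a = (5/7)/1 = 5/7.
Numerically: ≈ 0.714286.
(Since a = 1 > μ = 0.714286, the bound 5/7 is < 1 and informative.)

P[X ≥ 1] ≤ 5/7 ≈ 0.714286.


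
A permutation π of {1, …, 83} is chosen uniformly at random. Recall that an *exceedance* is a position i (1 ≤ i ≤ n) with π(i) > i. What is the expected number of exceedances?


Write X = Σ_{i=1}^{83} X_i, where X_i = 1_{π(i) > i}.
For each fixed i, π(i) is uniform over {1, …, 83} (marginal of a uniform permutation), so P[π(i) > i] = (n − i)/n. Summing: Σ_{i=1}^{83} (n − i)/n = (0 + 1 + … + 82)/83 = 83(83 − 1)/(2·83) = (83 − 1)/2.
Hence E[X] = Σ_{i=1}^{83} (83 − i)/83 = 41 ≈ 41.00000.

E[X] = 41 = 41.00000.


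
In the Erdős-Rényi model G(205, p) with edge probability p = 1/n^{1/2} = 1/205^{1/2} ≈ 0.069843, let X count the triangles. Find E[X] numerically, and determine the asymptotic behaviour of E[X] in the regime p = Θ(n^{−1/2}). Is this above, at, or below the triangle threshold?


Number of potential triangles: C(205, 3) = 1414910.
Each occurs with probability p³ ≈ (0.069843)³ ≈ 3.40697705e-04.
By linearity: E[X] = C(205, 3)·p³ ≈ 1414910 · 3.40697705e-04 ≈ 482.056590.
Since α = 1/2 < 1, p = c/n^{1/2} ≫ 1/n is above the triangle threshold p ~ 1/n. Asymptotically E[X] ~ (c³/6)·n^{3(1−α)} = (1³/6)·n^{1.5} → ∞; triangles are abundant w.h.p.

E[X] ≈ 482.056590; in regime p = Θ(1/n^{1/2}) E[X] diverges (above the triangle threshold p ~ 1/n).


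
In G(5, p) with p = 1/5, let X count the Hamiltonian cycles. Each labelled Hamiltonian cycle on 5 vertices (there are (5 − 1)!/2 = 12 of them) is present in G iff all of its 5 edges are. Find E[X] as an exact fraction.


K_5 has (5 − 1)!/2 = 12 labelled Hamiltonian cycles.
For each such Hamiltonian cycle H, let X_H = 1 if all 5 edges of H are present in G. Then P[X_H = 1] = p^{5} = (1/5)^{5} = 1/3125.
By linearity of expectation: E[X] = Σ_H E[X_H] = 12 · p^{5} = 12 · 1/3125 = 12/3125.
Numerically: E[X] ≈ 0.00384.

E[X] = 12 · (1/5)^{5} = 12/3125 ≈ 0.00384.


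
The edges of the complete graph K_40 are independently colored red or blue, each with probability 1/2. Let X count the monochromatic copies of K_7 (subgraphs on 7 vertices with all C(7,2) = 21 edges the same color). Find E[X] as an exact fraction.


Let X = Σ_S X_S over the C(40, 7) = 18643560 subsets S of size 7, where X_S = 1 if the K_7 on S is monochromatic.
For a fixed S, the K_7 on S has C(7, 2) = 21 edges. P[all 21 edges red] = (1/2)^21, and likewise for blue, so P[monochromatic] = 2·(1/2)^21 = 2^{1 − 21} = 1/1048576.
Summing: E[X] = C(40, 7) · 2^{1 − 21} = 18643560 · 1/1048576 = 2330445/131072.
Numerically: E[X] ≈ 17.780.

E[X] = C(40,7)·2^(1−C(7,2)) = 2330445/131072 ≈ 17.780.


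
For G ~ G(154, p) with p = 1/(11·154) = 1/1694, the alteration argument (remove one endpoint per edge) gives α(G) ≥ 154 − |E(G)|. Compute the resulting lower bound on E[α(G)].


E[|E(G)|] = C(154, 2)·p = 11781 · (1/1694) = 153/22.
E[α(G)] ≥ n − E[|E(G)|] = 154 − 153/22 = 3235/22.
Numerically: ≈ 147.0455.
(This is only a lower bound; the true E[α(G)] may be larger.)

E[α(G)] ≥ 3235/22 ≈ 147.0455.


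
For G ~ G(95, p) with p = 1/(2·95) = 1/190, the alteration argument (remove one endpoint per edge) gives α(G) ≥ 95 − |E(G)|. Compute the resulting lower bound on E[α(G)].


E[|E(G)|] = C(95, 2)·p = 4465 · (1/190) = 47/2.
E[α(G)] ≥ n − E[|E(G)|] = 95 − 47/2 = 143/2.
Numerically: ≈ 71.500000.
(This is only a lower bound; the true E[α(G)] may be larger.)

E[α(G)] ≥ 143/2 ≈ 71.500000.


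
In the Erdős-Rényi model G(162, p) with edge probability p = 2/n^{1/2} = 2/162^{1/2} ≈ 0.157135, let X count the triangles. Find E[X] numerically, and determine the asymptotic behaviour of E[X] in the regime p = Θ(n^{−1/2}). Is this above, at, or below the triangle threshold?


Number of potential triangles: C(162, 3) = 695520.
Each occurs with probability p³ ≈ (0.157135)³ ≈ 3.87987260e-03.
By linearity: E[X] = C(162, 3)·p³ ≈ 695520 · 3.87987260e-03 ≈ 2698.528990.
Since α = 1/2 < 1, p = c/n^{1/2} ≫ 1/n is above the triangle threshold p ~ 1/n. Asymptotically E[X] ~ (c³/6)·n^{3(1−α)} = (2³/6)·n^{1.5} → ∞; triangles are abundant w.h.p.

E[X] ≈ 2698.528990; in regime p = Θ(1/n^{1/2}) E[X] diverges (above the triangle threshold p ~ 1/n).


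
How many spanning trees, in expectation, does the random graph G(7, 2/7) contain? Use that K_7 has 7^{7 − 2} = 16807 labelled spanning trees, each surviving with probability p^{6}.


K_7 has 7^{7 − 2} = 16807 labelled spanning trees.
For each such spanning tree H, let X_H = 1 if all 6 edges of H are present in G. Then P[X_H = 1] = p^{6} = (2/7)^{6} = 64/117649.
By linearity of expectation: E[X] = Σ_H E[X_H] = 16807 · p^{6} = 16807 · 64/117649 = 64/7.
Numerically: E[X] ≈ 9.1429.

E[X] = 16807 · (2/7)^{6} = 64/7 ≈ 9.1429.


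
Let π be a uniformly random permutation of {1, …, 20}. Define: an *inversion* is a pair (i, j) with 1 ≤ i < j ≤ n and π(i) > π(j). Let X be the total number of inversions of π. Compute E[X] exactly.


Write X = Σ X_I over the C(20, 2) = 190 pairs i < j, with X_I the indicator of one inversion.
There are 190 indicators.
For each fixed pair i < j, the values π(i) and π(j) are two distinct elements of {1, …, 20} in uniformly random order; by symmetry P[π(i) > π(j)] = 1/2.
By linearity: E[X] = 190 · (1/2) = C(20, 2) · (1/2) = 190/2 = 95 ≈ 95.000000.

E[X] = 95 = 95.000000.


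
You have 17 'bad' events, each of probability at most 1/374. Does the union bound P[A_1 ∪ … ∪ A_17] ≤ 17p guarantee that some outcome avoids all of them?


Union bound: P[∪_{i=1}^{17} A_i] ≤ Σ_i P[A_i] ≤ 17·p = 17·(1/374) = 1/22.
Numerically: 1/22 ≈ 0.04545.
Is 1/22 < 1? YES.
Since P[∪ A_i] ≤ 1/22 < 1, the complement has P[∩ A_i^c] ≥ 1 − 1/22 = 21/22 > 0, so some outcome avoids every A_i.

17·p = 1/22 ≈ 0.04545; existence CERTIFIED by the union bound.


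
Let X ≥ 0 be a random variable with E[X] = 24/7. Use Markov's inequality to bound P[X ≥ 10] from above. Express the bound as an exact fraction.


μ = E[X] = 24/7, a = 10.
Markov: P[X ≥ 10] ≤ μ/a = (24/7)/10 = 12/35.
Numerically: ≈ 0.343.
(Since a = 10 > μ = 3.429, the bound 12/35 is < 1 and informative.)

P[X ≥ 10] ≤ 12/35 ≈ 0.343.


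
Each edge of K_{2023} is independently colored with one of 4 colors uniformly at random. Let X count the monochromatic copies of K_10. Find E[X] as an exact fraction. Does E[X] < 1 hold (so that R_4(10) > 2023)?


E[X] = C(2023, 10) · 4^{1 − 45} = 309399856285778485315440716 · 4^{−44} = 309399856285778485315440716/309485009821345068724781056.
As a reduced fraction: E[X] = 77349964071444621328860179/77371252455336267181195264 ≈ 0.9997249.
Is E[X] < 1? YES.
Since E[X] < 1, there exists a 4-coloring of K_{2023} with no monochromatic K_10; hence R_4(10) > 2023.

E[X] = 77349964071444621328860179/77371252455336267181195264 ≈ 0.9997249; E[X] < 1, so R_4(10) > 2023.


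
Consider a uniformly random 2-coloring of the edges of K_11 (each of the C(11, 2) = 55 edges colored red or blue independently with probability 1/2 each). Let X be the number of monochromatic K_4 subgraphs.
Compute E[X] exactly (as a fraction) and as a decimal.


Let X = Σ_S X_S over the C(11, 4) = 330 subsets S of size 4, where X_S = 1 if the K_4 on S is monochromatic.
For a fixed S, the K_4 on S has C(4, 2) = 6 edges. P[all 6 edges red] = (1/2)^6, and likewise for blue, so P[monochromatic] = 2·(1/2)^6 = 2^{1 − 6} = 1/32.
By linearity of expectation: E[X] = C(11, 4) · 2^{1 − 6} = 330 · 1/32 = 165/16.
Numerically: E[X] ≈ 10.31250.

E[X] = C(11,4)·2^(1−C(4,2)) = 165/16 ≈ 10.31250.
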